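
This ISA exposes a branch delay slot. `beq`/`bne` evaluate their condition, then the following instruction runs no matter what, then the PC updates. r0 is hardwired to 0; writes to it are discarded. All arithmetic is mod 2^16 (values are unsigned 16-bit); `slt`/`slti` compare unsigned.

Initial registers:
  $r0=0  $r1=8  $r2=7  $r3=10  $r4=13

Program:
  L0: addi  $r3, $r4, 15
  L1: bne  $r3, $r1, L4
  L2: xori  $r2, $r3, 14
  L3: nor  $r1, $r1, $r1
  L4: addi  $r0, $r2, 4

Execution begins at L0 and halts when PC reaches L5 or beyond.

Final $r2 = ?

  step pc=0: addi  $r3, $r4, 15  regs=(0,8,7,28,13)
  step pc=1: bne  $r3, $r1, L4  cond=T  regs=(0,8,7,28,13)
  step pc=2: xori  $r2, $r3, 14  regs=(0,8,18,28,13)
  step pc=4: addi  $r0, $r2, 4  regs=(0,8,18,28,13)

18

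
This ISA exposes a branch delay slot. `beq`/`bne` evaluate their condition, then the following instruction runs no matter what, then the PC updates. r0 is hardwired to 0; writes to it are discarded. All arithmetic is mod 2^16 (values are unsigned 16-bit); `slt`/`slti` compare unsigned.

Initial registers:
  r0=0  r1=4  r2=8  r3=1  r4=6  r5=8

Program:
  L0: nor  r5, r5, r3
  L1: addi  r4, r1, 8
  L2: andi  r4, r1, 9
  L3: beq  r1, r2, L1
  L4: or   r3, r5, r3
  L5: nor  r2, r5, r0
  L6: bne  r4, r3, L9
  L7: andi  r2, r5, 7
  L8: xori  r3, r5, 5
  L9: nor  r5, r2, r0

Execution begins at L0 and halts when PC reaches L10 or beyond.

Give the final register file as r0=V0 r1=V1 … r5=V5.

r0=0 r1=4 r2=6 r3=65527 r4=0 r5=65529

  step pc=0: nor  r5, r5, r3  regs=(0,4,8,1,6,65526)
  step pc=1: addi  r4, r1, 8  regs=(0,4,8,1,12,65526)
  step pc=2: andi  r4, r1, 9  regs=(0,4,8,1,0,65526)
  step pc=3: beq  r1, r2, L1  cond=F  regs=(0,4,8,1,0,65526)
  step pc=4: or   r3, r5, r3  regs=(0,4,8,65527,0,65526)
  step pc=5: nor  r2, r5, r0  regs=(0,4,9,65527,0,65526)
  step pc=6: bne  r4, r3, L9  cond=T  regs=(0,4,9,65527,0,65526)
  step pc=7: andi  r2, r5, 7  regs=(0,4,6,65527,0,65526)
  step pc=9: nor  r5, r2, r0  regs=(0,4,6,65527,0,65529)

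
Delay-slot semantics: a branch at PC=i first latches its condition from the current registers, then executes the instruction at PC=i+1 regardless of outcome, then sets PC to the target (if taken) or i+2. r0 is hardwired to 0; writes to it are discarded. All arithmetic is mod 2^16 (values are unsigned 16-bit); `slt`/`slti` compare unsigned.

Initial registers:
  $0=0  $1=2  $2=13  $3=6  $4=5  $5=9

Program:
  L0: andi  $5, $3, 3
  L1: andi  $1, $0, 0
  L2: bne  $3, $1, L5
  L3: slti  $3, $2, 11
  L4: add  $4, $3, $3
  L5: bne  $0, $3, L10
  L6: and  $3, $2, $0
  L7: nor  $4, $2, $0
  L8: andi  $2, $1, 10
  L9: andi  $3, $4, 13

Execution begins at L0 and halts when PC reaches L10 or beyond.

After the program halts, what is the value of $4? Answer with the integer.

65522

#0 andi  $5, $3, 3 ; 0/2/13/6/5/2
#1 andi  $1, $0, 0 ; 0/0/13/6/5/2
#2 bne  $3, $1, L5 ; 0/0/13/6/5/2 ; →target
#3 slti  $3, $2, 11 ; 0/0/13/0/5/2
#5 bne  $0, $3, L10 ; 0/0/13/0/5/2 ; →fallthru
#6 and  $3, $2, $0 ; 0/0/13/0/5/2
#7 nor  $4, $2, $0 ; 0/0/13/0/65522/2
#8 andi  $2, $1, 10 ; 0/0/0/0/65522/2
#9 andi  $3, $4, 13 ; 0/0/0/0/65522/2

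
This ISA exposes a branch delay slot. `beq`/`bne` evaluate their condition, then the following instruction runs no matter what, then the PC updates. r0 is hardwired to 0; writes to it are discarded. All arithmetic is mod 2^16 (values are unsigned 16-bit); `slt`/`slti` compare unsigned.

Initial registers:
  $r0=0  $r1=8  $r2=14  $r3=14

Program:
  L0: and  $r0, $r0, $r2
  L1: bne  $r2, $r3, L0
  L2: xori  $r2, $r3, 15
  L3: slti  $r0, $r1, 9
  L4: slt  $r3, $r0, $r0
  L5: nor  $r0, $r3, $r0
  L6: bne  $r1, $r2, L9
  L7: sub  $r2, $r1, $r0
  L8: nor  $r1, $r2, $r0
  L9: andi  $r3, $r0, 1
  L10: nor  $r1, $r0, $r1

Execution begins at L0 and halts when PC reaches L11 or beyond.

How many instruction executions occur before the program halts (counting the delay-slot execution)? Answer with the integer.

#0 and  $r0, $r0, $r2 ; 0/8/14/14
#1 bne  $r2, $r3, L0 ; 0/8/14/14 ; →fallthru
#2 xori  $r2, $r3, 15 ; 0/8/1/14
#3 slti  $r0, $r1, 9 ; 0/8/1/14
#4 slt  $r3, $r0, $r0 ; 0/8/1/0
#5 nor  $r0, $r3, $r0 ; 0/8/1/0
#6 bne  $r1, $r2, L9 ; 0/8/1/0 ; →target
#7 sub  $r2, $r1, $r0 ; 0/8/8/0
#9 andi  $r3, $r0, 1 ; 0/8/8/0
#10 nor  $r1, $r0, $r1 ; 0/65527/8/0

10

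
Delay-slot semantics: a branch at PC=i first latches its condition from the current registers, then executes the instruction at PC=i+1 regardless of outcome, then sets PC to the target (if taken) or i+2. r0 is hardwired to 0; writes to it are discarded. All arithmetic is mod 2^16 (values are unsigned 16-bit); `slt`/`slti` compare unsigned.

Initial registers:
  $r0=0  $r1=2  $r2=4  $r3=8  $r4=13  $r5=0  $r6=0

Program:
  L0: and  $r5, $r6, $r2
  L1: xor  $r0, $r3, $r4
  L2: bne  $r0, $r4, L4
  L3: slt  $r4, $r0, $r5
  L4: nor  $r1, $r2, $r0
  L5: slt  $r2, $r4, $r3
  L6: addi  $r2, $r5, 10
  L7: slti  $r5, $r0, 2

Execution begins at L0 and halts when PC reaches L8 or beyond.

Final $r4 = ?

0

  step pc=0: and  $r5, $r6, $r2  regs=(0,2,4,8,13,0,0)
  step pc=1: xor  $r0, $r3, $r4  regs=(0,2,4,8,13,0,0)
  step pc=2: bne  $r0, $r4, L4  cond=T  regs=(0,2,4,8,13,0,0)
  step pc=3: slt  $r4, $r0, $r5  regs=(0,2,4,8,0,0,0)
  step pc=4: nor  $r1, $r2, $r0  regs=(0,65531,4,8,0,0,0)
  step pc=5: slt  $r2, $r4, $r3  regs=(0,65531,1,8,0,0,0)
  step pc=6: addi  $r2, $r5, 10  regs=(0,65531,10,8,0,0,0)
  step pc=7: slti  $r5, $r0, 2  regs=(0,65531,10,8,0,1,0)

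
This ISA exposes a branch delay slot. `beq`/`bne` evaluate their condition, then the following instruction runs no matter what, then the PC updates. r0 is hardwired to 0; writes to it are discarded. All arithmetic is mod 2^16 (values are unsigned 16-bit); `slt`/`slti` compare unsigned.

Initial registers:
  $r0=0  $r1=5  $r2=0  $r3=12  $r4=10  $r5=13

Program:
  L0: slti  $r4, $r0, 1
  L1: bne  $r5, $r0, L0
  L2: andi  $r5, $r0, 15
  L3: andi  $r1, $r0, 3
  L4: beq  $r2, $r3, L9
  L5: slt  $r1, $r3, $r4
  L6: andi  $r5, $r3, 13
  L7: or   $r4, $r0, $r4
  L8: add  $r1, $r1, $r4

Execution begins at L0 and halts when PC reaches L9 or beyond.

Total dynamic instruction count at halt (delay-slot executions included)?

PC=0  slti  $r4, $r0, 1      | $r0=0 $r1=5 $r2=0 $r3=12 $r4=1 $r5=13
PC=1  bne  $r5, $r0, L0      | $r0=0 $r1=5 $r2=0 $r3=12 $r4=1 $r5=13  [TAKEN]
PC=2  andi  $r5, $r0, 15     | $r0=0 $r1=5 $r2=0 $r3=12 $r4=1 $r5=0
PC=0  slti  $r4, $r0, 1      | $r0=0 $r1=5 $r2=0 $r3=12 $r4=1 $r5=0
PC=1  bne  $r5, $r0, L0      | $r0=0 $r1=5 $r2=0 $r3=12 $r4=1 $r5=0  [not taken]
PC=2  andi  $r5, $r0, 15     | $r0=0 $r1=5 $r2=0 $r3=12 $r4=1 $r5=0
PC=3  andi  $r1, $r0, 3      | $r0=0 $r1=0 $r2=0 $r3=12 $r4=1 $r5=0
PC=4  beq  $r2, $r3, L9      | $r0=0 $r1=0 $r2=0 $r3=12 $r4=1 $r5=0  [not taken]
PC=5  slt  $r1, $r3, $r4     | $r0=0 $r1=0 $r2=0 $r3=12 $r4=1 $r5=0
PC=6  andi  $r5, $r3, 13     | $r0=0 $r1=0 $r2=0 $r3=12 $r4=1 $r5=12
PC=7  or   $r4, $r0, $r4     | $r0=0 $r1=0 $r2=0 $r3=12 $r4=1 $r5=12
PC=8  add  $r1, $r1, $r4     | $r0=0 $r1=1 $r2=0 $r3=12 $r4=1 $r5=12

12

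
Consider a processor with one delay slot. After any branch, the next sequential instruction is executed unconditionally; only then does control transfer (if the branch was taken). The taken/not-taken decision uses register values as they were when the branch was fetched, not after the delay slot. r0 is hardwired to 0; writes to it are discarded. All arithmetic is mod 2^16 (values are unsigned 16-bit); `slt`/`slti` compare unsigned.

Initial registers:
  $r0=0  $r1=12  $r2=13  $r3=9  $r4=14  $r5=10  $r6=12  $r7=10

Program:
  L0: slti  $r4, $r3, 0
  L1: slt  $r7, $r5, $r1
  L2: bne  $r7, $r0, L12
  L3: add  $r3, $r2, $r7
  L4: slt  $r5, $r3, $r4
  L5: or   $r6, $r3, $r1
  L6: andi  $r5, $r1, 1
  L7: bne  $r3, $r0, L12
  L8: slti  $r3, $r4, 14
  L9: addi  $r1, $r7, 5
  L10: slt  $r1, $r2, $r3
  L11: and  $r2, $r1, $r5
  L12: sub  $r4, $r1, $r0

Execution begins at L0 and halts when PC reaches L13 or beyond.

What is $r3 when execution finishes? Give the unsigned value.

14

  step pc=0: slti  $r4, $r3, 0  regs=(0,12,13,9,0,10,12,10)
  step pc=1: slt  $r7, $r5, $r1  regs=(0,12,13,9,0,10,12,1)
  step pc=2: bne  $r7, $r0, L12  cond=T  regs=(0,12,13,9,0,10,12,1)
  step pc=3: add  $r3, $r2, $r7  regs=(0,12,13,14,0,10,12,1)
  step pc=12: sub  $r4, $r1, $r0  regs=(0,12,13,14,12,10,12,1)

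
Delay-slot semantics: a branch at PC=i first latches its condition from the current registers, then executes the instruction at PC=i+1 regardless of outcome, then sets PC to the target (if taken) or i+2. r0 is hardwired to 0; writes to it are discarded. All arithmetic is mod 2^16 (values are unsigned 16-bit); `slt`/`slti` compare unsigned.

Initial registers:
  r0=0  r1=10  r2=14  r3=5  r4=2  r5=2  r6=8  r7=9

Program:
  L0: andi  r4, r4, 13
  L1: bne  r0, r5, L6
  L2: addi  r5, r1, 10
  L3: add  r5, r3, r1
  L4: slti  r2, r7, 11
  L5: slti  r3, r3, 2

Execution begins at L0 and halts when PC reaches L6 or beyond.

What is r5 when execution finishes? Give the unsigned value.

  step pc=0: andi  r4, r4, 13  regs=(0,10,14,5,0,2,8,9)
  step pc=1: bne  r0, r5, L6  cond=T  regs=(0,10,14,5,0,2,8,9)
  step pc=2: addi  r5, r1, 10  regs=(0,10,14,5,0,20,8,9)

20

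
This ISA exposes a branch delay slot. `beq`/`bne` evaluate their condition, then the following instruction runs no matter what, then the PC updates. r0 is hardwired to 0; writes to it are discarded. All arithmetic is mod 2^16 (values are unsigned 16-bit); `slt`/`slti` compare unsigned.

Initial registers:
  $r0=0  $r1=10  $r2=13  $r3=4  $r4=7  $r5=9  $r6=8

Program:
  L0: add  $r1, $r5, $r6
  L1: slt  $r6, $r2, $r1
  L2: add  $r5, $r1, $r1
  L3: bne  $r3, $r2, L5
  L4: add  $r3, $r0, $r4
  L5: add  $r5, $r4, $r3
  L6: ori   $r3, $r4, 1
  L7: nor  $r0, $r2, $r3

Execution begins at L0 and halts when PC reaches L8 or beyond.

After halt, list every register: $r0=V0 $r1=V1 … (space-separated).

$r0=0 $r1=17 $r2=13 $r3=7 $r4=7 $r5=14 $r6=1

PC=0  add  $r1, $r5, $r6     | $r0=0 $r1=17 $r2=13 $r3=4 $r4=7 $r5=9 $r6=8
PC=1  slt  $r6, $r2, $r1     | $r0=0 $r1=17 $r2=13 $r3=4 $r4=7 $r5=9 $r6=1
PC=2  add  $r5, $r1, $r1     | $r0=0 $r1=17 $r2=13 $r3=4 $r4=7 $r5=34 $r6=1
PC=3  bne  $r3, $r2, L5      | $r0=0 $r1=17 $r2=13 $r3=4 $r4=7 $r5=34 $r6=1  [TAKEN]
PC=4  add  $r3, $r0, $r4     | $r0=0 $r1=17 $r2=13 $r3=7 $r4=7 $r5=34 $r6=1
PC=5  add  $r5, $r4, $r3     | $r0=0 $r1=17 $r2=13 $r3=7 $r4=7 $r5=14 $r6=1
PC=6  ori   $r3, $r4, 1      | $r0=0 $r1=17 $r2=13 $r3=7 $r4=7 $r5=14 $r6=1
PC=7  nor  $r0, $r2, $r3     | $r0=0 $r1=17 $r2=13 $r3=7 $r4=7 $r5=14 $r6=1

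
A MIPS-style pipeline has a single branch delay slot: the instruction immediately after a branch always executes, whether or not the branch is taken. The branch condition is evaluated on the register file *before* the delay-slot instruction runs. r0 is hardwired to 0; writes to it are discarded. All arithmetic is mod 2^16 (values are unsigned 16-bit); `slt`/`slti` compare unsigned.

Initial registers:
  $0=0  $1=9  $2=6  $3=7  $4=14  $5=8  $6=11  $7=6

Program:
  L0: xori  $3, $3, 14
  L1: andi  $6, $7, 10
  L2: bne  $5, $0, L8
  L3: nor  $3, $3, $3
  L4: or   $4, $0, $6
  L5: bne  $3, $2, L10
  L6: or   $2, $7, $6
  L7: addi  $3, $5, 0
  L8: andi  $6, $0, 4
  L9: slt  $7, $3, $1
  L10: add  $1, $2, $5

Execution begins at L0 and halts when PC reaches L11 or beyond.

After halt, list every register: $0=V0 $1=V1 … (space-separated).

  step pc=0: xori  $3, $3, 14  regs=(0,9,6,9,14,8,11,6)
  step pc=1: andi  $6, $7, 10  regs=(0,9,6,9,14,8,2,6)
  step pc=2: bne  $5, $0, L8  cond=T  regs=(0,9,6,9,14,8,2,6)
  step pc=3: nor  $3, $3, $3  regs=(0,9,6,65526,14,8,2,6)
  step pc=8: andi  $6, $0, 4  regs=(0,9,6,65526,14,8,0,6)
  step pc=9: slt  $7, $3, $1  regs=(0,9,6,65526,14,8,0,0)
  step pc=10: add  $1, $2, $5  regs=(0,14,6,65526,14,8,0,0)

$0=0 $1=14 $2=6 $3=65526 $4=14 $5=8 $6=0 $7=0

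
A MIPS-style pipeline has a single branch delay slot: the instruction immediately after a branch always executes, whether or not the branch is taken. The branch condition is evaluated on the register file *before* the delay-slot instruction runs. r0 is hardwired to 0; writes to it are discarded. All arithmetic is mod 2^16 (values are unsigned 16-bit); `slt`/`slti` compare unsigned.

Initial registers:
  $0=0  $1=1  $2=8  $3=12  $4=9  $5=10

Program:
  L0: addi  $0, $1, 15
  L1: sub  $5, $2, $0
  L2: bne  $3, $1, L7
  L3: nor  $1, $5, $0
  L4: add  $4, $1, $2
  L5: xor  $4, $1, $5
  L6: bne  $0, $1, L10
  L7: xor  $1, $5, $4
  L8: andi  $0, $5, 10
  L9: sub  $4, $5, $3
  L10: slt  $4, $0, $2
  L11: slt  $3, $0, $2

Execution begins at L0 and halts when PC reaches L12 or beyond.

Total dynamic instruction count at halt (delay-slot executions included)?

9

PC=0  addi  $0, $1, 15       | $0=0 $1=1 $2=8 $3=12 $4=9 $5=10
PC=1  sub  $5, $2, $0        | $0=0 $1=1 $2=8 $3=12 $4=9 $5=8
PC=2  bne  $3, $1, L7        | $0=0 $1=1 $2=8 $3=12 $4=9 $5=8  [TAKEN]
PC=3  nor  $1, $5, $0        | $0=0 $1=65527 $2=8 $3=12 $4=9 $5=8
PC=7  xor  $1, $5, $4        | $0=0 $1=1 $2=8 $3=12 $4=9 $5=8
PC=8  andi  $0, $5, 10       | $0=0 $1=1 $2=8 $3=12 $4=9 $5=8
PC=9  sub  $4, $5, $3        | $0=0 $1=1 $2=8 $3=12 $4=65532 $5=8
PC=10 slt  $4, $0, $2        | $0=0 $1=1 $2=8 $3=12 $4=1 $5=8
PC=11 slt  $3, $0, $2        | $0=0 $1=1 $2=8 $3=1 $4=1 $5=8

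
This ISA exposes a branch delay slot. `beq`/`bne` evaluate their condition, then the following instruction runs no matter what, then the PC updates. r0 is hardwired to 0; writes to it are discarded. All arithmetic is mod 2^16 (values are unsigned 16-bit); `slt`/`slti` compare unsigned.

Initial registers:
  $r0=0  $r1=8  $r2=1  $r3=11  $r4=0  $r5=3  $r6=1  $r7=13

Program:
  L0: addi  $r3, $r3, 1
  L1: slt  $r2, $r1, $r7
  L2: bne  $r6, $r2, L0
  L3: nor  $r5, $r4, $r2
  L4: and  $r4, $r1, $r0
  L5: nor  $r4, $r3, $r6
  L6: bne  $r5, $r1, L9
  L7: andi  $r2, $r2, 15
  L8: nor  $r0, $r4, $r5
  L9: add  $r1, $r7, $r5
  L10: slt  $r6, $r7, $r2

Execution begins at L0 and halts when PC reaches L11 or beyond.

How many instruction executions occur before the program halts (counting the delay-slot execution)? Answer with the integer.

#0 addi  $r3, $r3, 1 ; 0/8/1/12/0/3/1/13
#1 slt  $r2, $r1, $r7 ; 0/8/1/12/0/3/1/13
#2 bne  $r6, $r2, L0 ; 0/8/1/12/0/3/1/13 ; →fallthru
#3 nor  $r5, $r4, $r2 ; 0/8/1/12/0/65534/1/13
#4 and  $r4, $r1, $r0 ; 0/8/1/12/0/65534/1/13
#5 nor  $r4, $r3, $r6 ; 0/8/1/12/65522/65534/1/13
#6 bne  $r5, $r1, L9 ; 0/8/1/12/65522/65534/1/13 ; →target
#7 andi  $r2, $r2, 15 ; 0/8/1/12/65522/65534/1/13
#9 add  $r1, $r7, $r5 ; 0/11/1/12/65522/65534/1/13
#10 slt  $r6, $r7, $r2 ; 0/11/1/12/65522/65534/0/13

10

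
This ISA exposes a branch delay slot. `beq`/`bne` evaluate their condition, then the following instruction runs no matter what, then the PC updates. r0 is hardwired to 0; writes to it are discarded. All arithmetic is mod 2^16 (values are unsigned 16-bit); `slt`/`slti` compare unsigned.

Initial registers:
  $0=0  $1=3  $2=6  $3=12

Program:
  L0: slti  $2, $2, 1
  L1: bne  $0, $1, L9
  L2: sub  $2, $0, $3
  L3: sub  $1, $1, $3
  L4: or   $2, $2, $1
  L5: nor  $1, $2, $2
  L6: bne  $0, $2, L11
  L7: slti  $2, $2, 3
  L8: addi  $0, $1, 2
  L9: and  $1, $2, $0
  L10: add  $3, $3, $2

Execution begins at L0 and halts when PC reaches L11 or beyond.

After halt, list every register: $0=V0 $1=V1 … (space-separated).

[0] slti  $2, $2, 1  →  {$0:0, $1:3, $2:0, $3:12}
[1] bne  $0, $1, L9  →  {$0:0, $1:3, $2:0, $3:12}  ⟨branch taken⟩
[2] sub  $2, $0, $3  →  {$0:0, $1:3, $2:65524, $3:12}
[9] and  $1, $2, $0  →  {$0:0, $1:0, $2:65524, $3:12}
[10] add  $3, $3, $2  →  {$0:0, $1:0, $2:65524, $3:0}

$0=0 $1=0 $2=65524 $3=0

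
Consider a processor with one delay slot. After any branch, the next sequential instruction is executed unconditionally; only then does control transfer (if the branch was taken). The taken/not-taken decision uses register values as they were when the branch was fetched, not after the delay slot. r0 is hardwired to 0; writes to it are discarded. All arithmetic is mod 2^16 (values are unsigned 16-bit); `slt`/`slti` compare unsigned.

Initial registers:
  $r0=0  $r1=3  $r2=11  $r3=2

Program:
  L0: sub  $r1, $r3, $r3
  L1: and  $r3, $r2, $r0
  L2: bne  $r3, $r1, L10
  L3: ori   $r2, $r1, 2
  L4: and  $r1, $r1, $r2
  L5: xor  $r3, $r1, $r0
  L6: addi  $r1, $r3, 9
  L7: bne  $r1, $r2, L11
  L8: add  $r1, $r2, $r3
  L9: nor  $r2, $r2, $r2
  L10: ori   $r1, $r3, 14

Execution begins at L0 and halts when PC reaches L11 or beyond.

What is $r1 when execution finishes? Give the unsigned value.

[0] sub  $r1, $r3, $r3  →  {$r0:0, $r1:0, $r2:11, $r3:2}
[1] and  $r3, $r2, $r0  →  {$r0:0, $r1:0, $r2:11, $r3:0}
[2] bne  $r3, $r1, L10  →  {$r0:0, $r1:0, $r2:11, $r3:0}  ⟨branch fallthrough⟩
[3] ori   $r2, $r1, 2  →  {$r0:0, $r1:0, $r2:2, $r3:0}
[4] and  $r1, $r1, $r2  →  {$r0:0, $r1:0, $r2:2, $r3:0}
[5] xor  $r3, $r1, $r0  →  {$r0:0, $r1:0, $r2:2, $r3:0}
[6] addi  $r1, $r3, 9  →  {$r0:0, $r1:9, $r2:2, $r3:0}
[7] bne  $r1, $r2, L11  →  {$r0:0, $r1:9, $r2:2, $r3:0}  ⟨branch taken⟩
[8] add  $r1, $r2, $r3  →  {$r0:0, $r1:2, $r2:2, $r3:0}

2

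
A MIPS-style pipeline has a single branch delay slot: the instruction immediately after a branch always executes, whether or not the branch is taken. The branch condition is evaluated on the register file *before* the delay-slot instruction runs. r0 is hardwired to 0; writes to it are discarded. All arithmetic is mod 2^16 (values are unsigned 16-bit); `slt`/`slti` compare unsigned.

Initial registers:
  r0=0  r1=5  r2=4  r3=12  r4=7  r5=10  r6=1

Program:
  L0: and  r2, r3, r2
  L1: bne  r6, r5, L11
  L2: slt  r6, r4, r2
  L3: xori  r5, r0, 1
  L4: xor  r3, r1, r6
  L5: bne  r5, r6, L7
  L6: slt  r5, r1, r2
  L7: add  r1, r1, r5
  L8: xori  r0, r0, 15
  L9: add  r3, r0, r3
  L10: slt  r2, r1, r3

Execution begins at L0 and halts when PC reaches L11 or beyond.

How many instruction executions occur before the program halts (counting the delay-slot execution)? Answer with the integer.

#0 and  r2, r3, r2 ; 0/5/4/12/7/10/1
#1 bne  r6, r5, L11 ; 0/5/4/12/7/10/1 ; →target
#2 slt  r6, r4, r2 ; 0/5/4/12/7/10/0

3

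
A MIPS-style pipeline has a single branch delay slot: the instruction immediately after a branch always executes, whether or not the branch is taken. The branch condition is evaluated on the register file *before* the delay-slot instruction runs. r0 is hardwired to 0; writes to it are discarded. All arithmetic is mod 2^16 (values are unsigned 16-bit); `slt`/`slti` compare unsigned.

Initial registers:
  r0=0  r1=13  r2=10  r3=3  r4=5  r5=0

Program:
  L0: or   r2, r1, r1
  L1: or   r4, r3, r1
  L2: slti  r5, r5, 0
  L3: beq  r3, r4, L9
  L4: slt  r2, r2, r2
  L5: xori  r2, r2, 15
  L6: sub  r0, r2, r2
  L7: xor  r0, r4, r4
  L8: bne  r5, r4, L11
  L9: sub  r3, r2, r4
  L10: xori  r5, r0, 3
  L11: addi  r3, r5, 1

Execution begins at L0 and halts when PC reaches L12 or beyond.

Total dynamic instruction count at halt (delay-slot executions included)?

#0 or   r2, r1, r1 ; 0/13/13/3/5/0
#1 or   r4, r3, r1 ; 0/13/13/3/15/0
#2 slti  r5, r5, 0 ; 0/13/13/3/15/0
#3 beq  r3, r4, L9 ; 0/13/13/3/15/0 ; →fallthru
#4 slt  r2, r2, r2 ; 0/13/0/3/15/0
#5 xori  r2, r2, 15 ; 0/13/15/3/15/0
#6 sub  r0, r2, r2 ; 0/13/15/3/15/0
#7 xor  r0, r4, r4 ; 0/13/15/3/15/0
#8 bne  r5, r4, L11 ; 0/13/15/3/15/0 ; →target
#9 sub  r3, r2, r4 ; 0/13/15/0/15/0
#11 addi  r3, r5, 1 ; 0/13/15/1/15/0

11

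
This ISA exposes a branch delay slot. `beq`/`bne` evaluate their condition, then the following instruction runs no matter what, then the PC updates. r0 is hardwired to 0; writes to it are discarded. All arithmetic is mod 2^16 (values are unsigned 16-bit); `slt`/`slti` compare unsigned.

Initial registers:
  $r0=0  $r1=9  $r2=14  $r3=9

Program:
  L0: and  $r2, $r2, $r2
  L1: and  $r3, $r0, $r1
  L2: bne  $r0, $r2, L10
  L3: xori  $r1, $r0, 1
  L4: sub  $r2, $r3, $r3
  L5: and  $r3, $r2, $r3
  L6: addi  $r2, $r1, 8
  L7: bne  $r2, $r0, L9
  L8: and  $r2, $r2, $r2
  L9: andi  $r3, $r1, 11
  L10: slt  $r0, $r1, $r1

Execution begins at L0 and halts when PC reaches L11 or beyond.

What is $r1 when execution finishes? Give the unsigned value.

1

[0] and  $r2, $r2, $r2  →  {$r0:0, $r1:9, $r2:14, $r3:9}
[1] and  $r3, $r0, $r1  →  {$r0:0, $r1:9, $r2:14, $r3:0}
[2] bne  $r0, $r2, L10  →  {$r0:0, $r1:9, $r2:14, $r3:0}  ⟨branch taken⟩
[3] xori  $r1, $r0, 1  →  {$r0:0, $r1:1, $r2:14, $r3:0}
[10] slt  $r0, $r1, $r1  →  {$r0:0, $r1:1, $r2:14, $r3:0}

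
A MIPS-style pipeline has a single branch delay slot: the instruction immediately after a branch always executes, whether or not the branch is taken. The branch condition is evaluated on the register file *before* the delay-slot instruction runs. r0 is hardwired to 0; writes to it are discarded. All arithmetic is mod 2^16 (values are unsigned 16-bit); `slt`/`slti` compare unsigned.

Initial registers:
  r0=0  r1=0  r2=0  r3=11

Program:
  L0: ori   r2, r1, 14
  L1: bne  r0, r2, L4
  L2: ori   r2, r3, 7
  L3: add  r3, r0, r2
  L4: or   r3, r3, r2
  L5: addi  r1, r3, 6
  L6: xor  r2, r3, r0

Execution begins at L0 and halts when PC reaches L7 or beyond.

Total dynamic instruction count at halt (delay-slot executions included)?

6

PC=0  ori   r2, r1, 14       | r0=0 r1=0 r2=14 r3=11
PC=1  bne  r0, r2, L4        | r0=0 r1=0 r2=14 r3=11  [TAKEN]
PC=2  ori   r2, r3, 7        | r0=0 r1=0 r2=15 r3=11
PC=4  or   r3, r3, r2        | r0=0 r1=0 r2=15 r3=15
PC=5  addi  r1, r3, 6        | r0=0 r1=21 r2=15 r3=15
PC=6  xor  r2, r3, r0        | r0=0 r1=21 r2=15 r3=15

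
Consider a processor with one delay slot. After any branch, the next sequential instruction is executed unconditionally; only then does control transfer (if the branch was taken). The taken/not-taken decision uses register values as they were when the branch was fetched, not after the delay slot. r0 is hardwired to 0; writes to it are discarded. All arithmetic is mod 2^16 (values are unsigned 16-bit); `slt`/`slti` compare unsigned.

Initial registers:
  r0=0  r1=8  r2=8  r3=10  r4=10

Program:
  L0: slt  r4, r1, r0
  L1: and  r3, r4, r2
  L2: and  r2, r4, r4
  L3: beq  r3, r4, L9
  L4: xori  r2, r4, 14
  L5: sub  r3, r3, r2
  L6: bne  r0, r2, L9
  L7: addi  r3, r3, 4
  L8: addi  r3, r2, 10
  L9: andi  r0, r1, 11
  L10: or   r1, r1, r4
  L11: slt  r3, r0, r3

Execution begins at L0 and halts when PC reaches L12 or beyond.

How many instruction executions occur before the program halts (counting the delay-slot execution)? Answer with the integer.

8

[0] slt  r4, r1, r0  →  {r0:0, r1:8, r2:8, r3:10, r4:0}
[1] and  r3, r4, r2  →  {r0:0, r1:8, r2:8, r3:0, r4:0}
[2] and  r2, r4, r4  →  {r0:0, r1:8, r2:0, r3:0, r4:0}
[3] beq  r3, r4, L9  →  {r0:0, r1:8, r2:0, r3:0, r4:0}  ⟨branch taken⟩
[4] xori  r2, r4, 14  →  {r0:0, r1:8, r2:14, r3:0, r4:0}
[9] andi  r0, r1, 11  →  {r0:0, r1:8, r2:14, r3:0, r4:0}
[10] or   r1, r1, r4  →  {r0:0, r1:8, r2:14, r3:0, r4:0}
[11] slt  r3, r0, r3  →  {r0:0, r1:8, r2:14, r3:0, r4:0}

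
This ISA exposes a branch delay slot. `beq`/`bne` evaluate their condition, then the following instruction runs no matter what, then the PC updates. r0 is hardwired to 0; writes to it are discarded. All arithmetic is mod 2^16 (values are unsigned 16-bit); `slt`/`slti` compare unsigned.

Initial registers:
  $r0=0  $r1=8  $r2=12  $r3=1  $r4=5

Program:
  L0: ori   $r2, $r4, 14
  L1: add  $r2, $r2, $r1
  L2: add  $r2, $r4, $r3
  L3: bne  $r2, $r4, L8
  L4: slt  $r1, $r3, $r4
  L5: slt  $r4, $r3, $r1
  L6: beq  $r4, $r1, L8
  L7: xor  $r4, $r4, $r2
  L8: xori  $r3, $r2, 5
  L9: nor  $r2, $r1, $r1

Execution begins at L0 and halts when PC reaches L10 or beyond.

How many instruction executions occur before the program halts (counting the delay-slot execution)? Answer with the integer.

7

  step pc=0: ori   $r2, $r4, 14  regs=(0,8,15,1,5)
  step pc=1: add  $r2, $r2, $r1  regs=(0,8,23,1,5)
  step pc=2: add  $r2, $r4, $r3  regs=(0,8,6,1,5)
  step pc=3: bne  $r2, $r4, L8  cond=T  regs=(0,8,6,1,5)
  step pc=4: slt  $r1, $r3, $r4  regs=(0,1,6,1,5)
  step pc=8: xori  $r3, $r2, 5  regs=(0,1,6,3,5)
  step pc=9: nor  $r2, $r1, $r1  regs=(0,1,65534,3,5)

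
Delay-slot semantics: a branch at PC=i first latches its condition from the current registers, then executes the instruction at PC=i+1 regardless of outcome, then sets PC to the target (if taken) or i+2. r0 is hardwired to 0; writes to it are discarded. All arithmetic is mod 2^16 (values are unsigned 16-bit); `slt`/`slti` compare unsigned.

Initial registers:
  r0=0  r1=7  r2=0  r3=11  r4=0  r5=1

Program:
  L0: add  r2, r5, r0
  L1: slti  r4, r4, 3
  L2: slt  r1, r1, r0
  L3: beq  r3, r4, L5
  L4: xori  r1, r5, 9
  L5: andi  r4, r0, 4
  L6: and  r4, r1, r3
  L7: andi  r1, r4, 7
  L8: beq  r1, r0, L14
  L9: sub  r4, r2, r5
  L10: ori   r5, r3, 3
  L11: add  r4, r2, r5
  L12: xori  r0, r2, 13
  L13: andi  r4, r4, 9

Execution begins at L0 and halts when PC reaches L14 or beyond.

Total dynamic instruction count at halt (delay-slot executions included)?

10

#0 add  r2, r5, r0 ; 0/7/1/11/0/1
#1 slti  r4, r4, 3 ; 0/7/1/11/1/1
#2 slt  r1, r1, r0 ; 0/0/1/11/1/1
#3 beq  r3, r4, L5 ; 0/0/1/11/1/1 ; →fallthru
#4 xori  r1, r5, 9 ; 0/8/1/11/1/1
#5 andi  r4, r0, 4 ; 0/8/1/11/0/1
#6 and  r4, r1, r3 ; 0/8/1/11/8/1
#7 andi  r1, r4, 7 ; 0/0/1/11/8/1
#8 beq  r1, r0, L14 ; 0/0/1/11/8/1 ; →target
#9 sub  r4, r2, r5 ; 0/0/1/11/0/1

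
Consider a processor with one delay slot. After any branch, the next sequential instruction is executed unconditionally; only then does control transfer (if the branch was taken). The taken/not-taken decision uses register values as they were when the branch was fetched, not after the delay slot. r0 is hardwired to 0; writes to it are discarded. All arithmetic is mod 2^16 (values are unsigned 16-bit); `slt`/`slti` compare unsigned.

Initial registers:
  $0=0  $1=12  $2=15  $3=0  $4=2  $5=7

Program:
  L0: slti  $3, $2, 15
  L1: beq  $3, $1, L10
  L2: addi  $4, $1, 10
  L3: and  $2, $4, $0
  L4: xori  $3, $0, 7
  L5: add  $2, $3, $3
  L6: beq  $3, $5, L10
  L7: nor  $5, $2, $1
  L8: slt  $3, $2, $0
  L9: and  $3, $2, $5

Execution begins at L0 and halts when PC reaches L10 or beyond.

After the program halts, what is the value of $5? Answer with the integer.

PC=0  slti  $3, $2, 15       | $0=0 $1=12 $2=15 $3=0 $4=2 $5=7
PC=1  beq  $3, $1, L10       | $0=0 $1=12 $2=15 $3=0 $4=2 $5=7  [not taken]
PC=2  addi  $4, $1, 10       | $0=0 $1=12 $2=15 $3=0 $4=22 $5=7
PC=3  and  $2, $4, $0        | $0=0 $1=12 $2=0 $3=0 $4=22 $5=7
PC=4  xori  $3, $0, 7        | $0=0 $1=12 $2=0 $3=7 $4=22 $5=7
PC=5  add  $2, $3, $3        | $0=0 $1=12 $2=14 $3=7 $4=22 $5=7
PC=6  beq  $3, $5, L10       | $0=0 $1=12 $2=14 $3=7 $4=22 $5=7  [TAKEN]
PC=7  nor  $5, $2, $1        | $0=0 $1=12 $2=14 $3=7 $4=22 $5=65521

65521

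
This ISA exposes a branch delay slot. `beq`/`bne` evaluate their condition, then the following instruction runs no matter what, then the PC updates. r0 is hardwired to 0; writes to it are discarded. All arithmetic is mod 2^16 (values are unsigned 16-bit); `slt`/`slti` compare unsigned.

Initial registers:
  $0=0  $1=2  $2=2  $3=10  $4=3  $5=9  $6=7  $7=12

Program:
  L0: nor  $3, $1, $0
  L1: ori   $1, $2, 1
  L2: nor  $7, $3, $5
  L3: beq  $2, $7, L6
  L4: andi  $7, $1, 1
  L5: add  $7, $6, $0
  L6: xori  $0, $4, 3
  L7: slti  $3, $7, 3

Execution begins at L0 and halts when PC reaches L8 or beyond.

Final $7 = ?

PC=0  nor  $3, $1, $0        | $0=0 $1=2 $2=2 $3=65533 $4=3 $5=9 $6=7 $7=12
PC=1  ori   $1, $2, 1        | $0=0 $1=3 $2=2 $3=65533 $4=3 $5=9 $6=7 $7=12
PC=2  nor  $7, $3, $5        | $0=0 $1=3 $2=2 $3=65533 $4=3 $5=9 $6=7 $7=2
PC=3  beq  $2, $7, L6        | $0=0 $1=3 $2=2 $3=65533 $4=3 $5=9 $6=7 $7=2  [TAKEN]
PC=4  andi  $7, $1, 1        | $0=0 $1=3 $2=2 $3=65533 $4=3 $5=9 $6=7 $7=1
PC=6  xori  $0, $4, 3        | $0=0 $1=3 $2=2 $3=65533 $4=3 $5=9 $6=7 $7=1
PC=7  slti  $3, $7, 3        | $0=0 $1=3 $2=2 $3=1 $4=3 $5=9 $6=7 $7=1

1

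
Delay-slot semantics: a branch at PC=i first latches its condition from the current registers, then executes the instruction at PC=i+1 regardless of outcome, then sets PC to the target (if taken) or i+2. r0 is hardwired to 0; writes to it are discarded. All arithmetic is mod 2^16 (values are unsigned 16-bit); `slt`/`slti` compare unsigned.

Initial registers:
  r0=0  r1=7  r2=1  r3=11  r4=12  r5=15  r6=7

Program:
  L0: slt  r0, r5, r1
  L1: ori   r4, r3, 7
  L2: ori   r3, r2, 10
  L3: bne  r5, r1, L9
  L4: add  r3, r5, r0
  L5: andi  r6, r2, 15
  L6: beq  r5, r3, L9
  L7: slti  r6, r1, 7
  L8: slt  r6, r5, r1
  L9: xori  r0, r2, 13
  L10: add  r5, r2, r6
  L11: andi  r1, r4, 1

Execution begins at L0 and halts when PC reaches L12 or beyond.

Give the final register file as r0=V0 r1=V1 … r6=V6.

#0 slt  r0, r5, r1 ; 0/7/1/11/12/15/7
#1 ori   r4, r3, 7 ; 0/7/1/11/15/15/7
#2 ori   r3, r2, 10 ; 0/7/1/11/15/15/7
#3 bne  r5, r1, L9 ; 0/7/1/11/15/15/7 ; →target
#4 add  r3, r5, r0 ; 0/7/1/15/15/15/7
#9 xori  r0, r2, 13 ; 0/7/1/15/15/15/7
#10 add  r5, r2, r6 ; 0/7/1/15/15/8/7
#11 andi  r1, r4, 1 ; 0/1/1/15/15/8/7

r0=0 r1=1 r2=1 r3=15 r4=15 r5=8 r6=7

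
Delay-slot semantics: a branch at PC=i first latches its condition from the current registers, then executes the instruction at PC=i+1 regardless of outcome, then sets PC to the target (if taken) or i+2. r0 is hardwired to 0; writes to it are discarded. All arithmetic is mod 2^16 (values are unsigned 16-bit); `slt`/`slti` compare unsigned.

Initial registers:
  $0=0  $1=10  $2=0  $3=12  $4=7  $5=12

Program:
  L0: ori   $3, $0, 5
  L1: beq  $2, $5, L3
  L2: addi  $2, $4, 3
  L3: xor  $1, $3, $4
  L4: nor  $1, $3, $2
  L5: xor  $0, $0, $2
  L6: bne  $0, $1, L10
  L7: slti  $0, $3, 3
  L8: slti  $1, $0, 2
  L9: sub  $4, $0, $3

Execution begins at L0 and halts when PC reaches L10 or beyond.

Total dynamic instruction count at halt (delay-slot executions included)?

  step pc=0: ori   $3, $0, 5  regs=(0,10,0,5,7,12)
  step pc=1: beq  $2, $5, L3  cond=F  regs=(0,10,0,5,7,12)
  step pc=2: addi  $2, $4, 3  regs=(0,10,10,5,7,12)
  step pc=3: xor  $1, $3, $4  regs=(0,2,10,5,7,12)
  step pc=4: nor  $1, $3, $2  regs=(0,65520,10,5,7,12)
  step pc=5: xor  $0, $0, $2  regs=(0,65520,10,5,7,12)
  step pc=6: bne  $0, $1, L10  cond=T  regs=(0,65520,10,5,7,12)
  step pc=7: slti  $0, $3, 3  regs=(0,65520,10,5,7,12)

8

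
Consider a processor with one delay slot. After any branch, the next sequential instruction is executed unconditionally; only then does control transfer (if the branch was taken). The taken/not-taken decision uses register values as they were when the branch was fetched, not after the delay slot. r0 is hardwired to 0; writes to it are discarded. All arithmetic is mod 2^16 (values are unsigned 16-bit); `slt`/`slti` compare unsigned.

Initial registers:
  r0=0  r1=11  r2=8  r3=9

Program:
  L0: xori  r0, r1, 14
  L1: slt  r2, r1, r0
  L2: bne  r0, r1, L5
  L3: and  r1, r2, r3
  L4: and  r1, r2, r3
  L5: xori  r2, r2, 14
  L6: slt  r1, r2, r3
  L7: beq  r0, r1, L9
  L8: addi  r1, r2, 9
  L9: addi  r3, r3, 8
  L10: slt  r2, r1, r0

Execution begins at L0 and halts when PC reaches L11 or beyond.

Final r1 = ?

  step pc=0: xori  r0, r1, 14  regs=(0,11,8,9)
  step pc=1: slt  r2, r1, r0  regs=(0,11,0,9)
  step pc=2: bne  r0, r1, L5  cond=T  regs=(0,11,0,9)
  step pc=3: and  r1, r2, r3  regs=(0,0,0,9)
  step pc=5: xori  r2, r2, 14  regs=(0,0,14,9)
  step pc=6: slt  r1, r2, r3  regs=(0,0,14,9)
  step pc=7: beq  r0, r1, L9  cond=T  regs=(0,0,14,9)
  step pc=8: addi  r1, r2, 9  regs=(0,23,14,9)
  step pc=9: addi  r3, r3, 8  regs=(0,23,14,17)
  step pc=10: slt  r2, r1, r0  regs=(0,23,0,17)

23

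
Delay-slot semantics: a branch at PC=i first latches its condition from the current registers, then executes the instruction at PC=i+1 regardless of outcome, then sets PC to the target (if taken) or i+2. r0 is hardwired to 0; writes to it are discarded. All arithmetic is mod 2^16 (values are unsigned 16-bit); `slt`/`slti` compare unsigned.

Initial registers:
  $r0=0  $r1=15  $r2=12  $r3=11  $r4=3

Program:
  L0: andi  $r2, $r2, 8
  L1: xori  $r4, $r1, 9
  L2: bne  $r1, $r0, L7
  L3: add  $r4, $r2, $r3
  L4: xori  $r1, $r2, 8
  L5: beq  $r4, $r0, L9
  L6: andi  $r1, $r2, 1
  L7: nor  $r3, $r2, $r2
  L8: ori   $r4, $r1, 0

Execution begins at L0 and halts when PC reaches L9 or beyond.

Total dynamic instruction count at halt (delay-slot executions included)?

#0 andi  $r2, $r2, 8 ; 0/15/8/11/3
#1 xori  $r4, $r1, 9 ; 0/15/8/11/6
#2 bne  $r1, $r0, L7 ; 0/15/8/11/6 ; →target
#3 add  $r4, $r2, $r3 ; 0/15/8/11/19
#7 nor  $r3, $r2, $r2 ; 0/15/8/65527/19
#8 ori   $r4, $r1, 0 ; 0/15/8/65527/15

6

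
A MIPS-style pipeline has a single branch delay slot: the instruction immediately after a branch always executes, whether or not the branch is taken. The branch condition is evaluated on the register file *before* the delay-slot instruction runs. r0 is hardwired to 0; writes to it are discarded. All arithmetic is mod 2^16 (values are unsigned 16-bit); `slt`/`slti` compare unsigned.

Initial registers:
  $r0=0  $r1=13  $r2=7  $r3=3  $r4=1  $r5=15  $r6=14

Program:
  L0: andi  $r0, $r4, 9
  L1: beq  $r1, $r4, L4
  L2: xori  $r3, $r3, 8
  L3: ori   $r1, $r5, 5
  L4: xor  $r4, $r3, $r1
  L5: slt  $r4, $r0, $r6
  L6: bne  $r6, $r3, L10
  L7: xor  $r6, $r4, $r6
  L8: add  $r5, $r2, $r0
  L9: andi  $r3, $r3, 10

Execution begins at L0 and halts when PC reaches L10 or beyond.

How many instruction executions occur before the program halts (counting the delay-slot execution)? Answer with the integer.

#0 andi  $r0, $r4, 9 ; 0/13/7/3/1/15/14
#1 beq  $r1, $r4, L4 ; 0/13/7/3/1/15/14 ; →fallthru
#2 xori  $r3, $r3, 8 ; 0/13/7/11/1/15/14
#3 ori   $r1, $r5, 5 ; 0/15/7/11/1/15/14
#4 xor  $r4, $r3, $r1 ; 0/15/7/11/4/15/14
#5 slt  $r4, $r0, $r6 ; 0/15/7/11/1/15/14
#6 bne  $r6, $r3, L10 ; 0/15/7/11/1/15/14 ; →target
#7 xor  $r6, $r4, $r6 ; 0/15/7/11/1/15/15

8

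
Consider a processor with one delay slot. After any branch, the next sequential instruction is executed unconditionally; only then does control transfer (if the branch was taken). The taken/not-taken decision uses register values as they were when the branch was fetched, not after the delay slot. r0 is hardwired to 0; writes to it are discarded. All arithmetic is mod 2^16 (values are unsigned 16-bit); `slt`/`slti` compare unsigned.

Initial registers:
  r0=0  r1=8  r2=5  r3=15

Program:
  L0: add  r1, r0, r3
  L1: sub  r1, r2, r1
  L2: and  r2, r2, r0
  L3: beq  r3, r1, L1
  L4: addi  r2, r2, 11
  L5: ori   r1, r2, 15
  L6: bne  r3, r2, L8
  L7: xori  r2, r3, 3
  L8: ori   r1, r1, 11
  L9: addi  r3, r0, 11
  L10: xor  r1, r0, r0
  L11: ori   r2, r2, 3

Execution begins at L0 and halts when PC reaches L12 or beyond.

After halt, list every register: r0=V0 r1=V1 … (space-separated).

[0] add  r1, r0, r3  →  {r0:0, r1:15, r2:5, r3:15}
[1] sub  r1, r2, r1  →  {r0:0, r1:65526, r2:5, r3:15}
[2] and  r2, r2, r0  →  {r0:0, r1:65526, r2:0, r3:15}
[3] beq  r3, r1, L1  →  {r0:0, r1:65526, r2:0, r3:15}  ⟨branch fallthrough⟩
[4] addi  r2, r2, 11  →  {r0:0, r1:65526, r2:11, r3:15}
[5] ori   r1, r2, 15  →  {r0:0, r1:15, r2:11, r3:15}
[6] bne  r3, r2, L8  →  {r0:0, r1:15, r2:11, r3:15}  ⟨branch taken⟩
[7] xori  r2, r3, 3  →  {r0:0, r1:15, r2:12, r3:15}
[8] ori   r1, r1, 11  →  {r0:0, r1:15, r2:12, r3:15}
[9] addi  r3, r0, 11  →  {r0:0, r1:15, r2:12, r3:11}
[10] xor  r1, r0, r0  →  {r0:0, r1:0, r2:12, r3:11}
[11] ori   r2, r2, 3  →  {r0:0, r1:0, r2:15, r3:11}

r0=0 r1=0 r2=15 r3=11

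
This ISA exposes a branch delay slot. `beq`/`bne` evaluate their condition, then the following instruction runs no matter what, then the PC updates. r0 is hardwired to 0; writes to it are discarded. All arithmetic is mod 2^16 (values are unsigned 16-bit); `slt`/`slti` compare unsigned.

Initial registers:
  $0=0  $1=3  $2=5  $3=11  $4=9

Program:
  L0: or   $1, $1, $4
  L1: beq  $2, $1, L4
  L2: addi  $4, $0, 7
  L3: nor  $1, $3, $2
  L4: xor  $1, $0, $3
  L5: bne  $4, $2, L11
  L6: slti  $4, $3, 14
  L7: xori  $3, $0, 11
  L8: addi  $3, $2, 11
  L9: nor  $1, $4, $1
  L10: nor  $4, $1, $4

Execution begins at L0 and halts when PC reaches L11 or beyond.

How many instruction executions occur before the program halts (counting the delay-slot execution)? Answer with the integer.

7

[0] or   $1, $1, $4  →  {$0:0, $1:11, $2:5, $3:11, $4:9}
[1] beq  $2, $1, L4  →  {$0:0, $1:11, $2:5, $3:11, $4:9}  ⟨branch fallthrough⟩
[2] addi  $4, $0, 7  →  {$0:0, $1:11, $2:5, $3:11, $4:7}
[3] nor  $1, $3, $2  →  {$0:0, $1:65520, $2:5, $3:11, $4:7}
[4] xor  $1, $0, $3  →  {$0:0, $1:11, $2:5, $3:11, $4:7}
[5] bne  $4, $2, L11  →  {$0:0, $1:11, $2:5, $3:11, $4:7}  ⟨branch taken⟩
[6] slti  $4, $3, 14  →  {$0:0, $1:11, $2:5, $3:11, $4:1}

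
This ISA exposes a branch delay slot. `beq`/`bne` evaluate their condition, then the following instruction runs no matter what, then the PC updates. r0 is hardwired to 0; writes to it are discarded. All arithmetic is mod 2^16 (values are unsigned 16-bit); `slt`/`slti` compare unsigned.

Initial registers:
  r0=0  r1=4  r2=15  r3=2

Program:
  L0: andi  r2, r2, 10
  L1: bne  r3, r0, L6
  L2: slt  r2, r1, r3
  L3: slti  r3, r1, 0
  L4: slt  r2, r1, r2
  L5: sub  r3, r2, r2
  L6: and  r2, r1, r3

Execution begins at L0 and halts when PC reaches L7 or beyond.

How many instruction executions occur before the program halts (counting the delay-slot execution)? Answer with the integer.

[0] andi  r2, r2, 10  →  {r0:0, r1:4, r2:10, r3:2}
[1] bne  r3, r0, L6  →  {r0:0, r1:4, r2:10, r3:2}  ⟨branch taken⟩
[2] slt  r2, r1, r3  →  {r0:0, r1:4, r2:0, r3:2}
[6] and  r2, r1, r3  →  {r0:0, r1:4, r2:0, r3:2}

4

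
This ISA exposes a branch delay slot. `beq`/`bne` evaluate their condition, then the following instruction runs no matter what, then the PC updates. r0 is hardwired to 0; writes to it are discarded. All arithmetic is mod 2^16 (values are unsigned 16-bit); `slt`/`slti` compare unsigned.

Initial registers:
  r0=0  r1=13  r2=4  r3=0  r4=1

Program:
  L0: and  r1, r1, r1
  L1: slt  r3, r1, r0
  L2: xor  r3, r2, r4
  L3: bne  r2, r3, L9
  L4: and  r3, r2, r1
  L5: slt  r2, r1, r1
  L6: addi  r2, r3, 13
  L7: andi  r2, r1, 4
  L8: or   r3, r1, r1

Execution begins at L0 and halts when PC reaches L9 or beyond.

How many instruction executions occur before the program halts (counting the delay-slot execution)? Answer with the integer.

5

#0 and  r1, r1, r1 ; 0/13/4/0/1
#1 slt  r3, r1, r0 ; 0/13/4/0/1
#2 xor  r3, r2, r4 ; 0/13/4/5/1
#3 bne  r2, r3, L9 ; 0/13/4/5/1 ; →target
#4 and  r3, r2, r1 ; 0/13/4/4/1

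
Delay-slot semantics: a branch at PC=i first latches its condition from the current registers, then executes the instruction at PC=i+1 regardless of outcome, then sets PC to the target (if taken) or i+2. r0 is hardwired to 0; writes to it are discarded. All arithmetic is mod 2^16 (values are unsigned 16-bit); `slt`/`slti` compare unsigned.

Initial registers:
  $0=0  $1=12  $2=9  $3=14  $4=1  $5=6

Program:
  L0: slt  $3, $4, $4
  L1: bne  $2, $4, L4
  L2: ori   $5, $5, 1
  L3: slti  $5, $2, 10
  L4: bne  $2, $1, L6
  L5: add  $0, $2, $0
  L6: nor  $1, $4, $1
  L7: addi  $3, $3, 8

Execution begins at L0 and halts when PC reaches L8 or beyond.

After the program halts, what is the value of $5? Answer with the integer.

7

PC=0  slt  $3, $4, $4        | $0=0 $1=12 $2=9 $3=0 $4=1 $5=6
PC=1  bne  $2, $4, L4        | $0=0 $1=12 $2=9 $3=0 $4=1 $5=6  [TAKEN]
PC=2  ori   $5, $5, 1        | $0=0 $1=12 $2=9 $3=0 $4=1 $5=7
PC=4  bne  $2, $1, L6        | $0=0 $1=12 $2=9 $3=0 $4=1 $5=7  [TAKEN]
PC=5  add  $0, $2, $0        | $0=0 $1=12 $2=9 $3=0 $4=1 $5=7
PC=6  nor  $1, $4, $1        | $0=0 $1=65522 $2=9 $3=0 $4=1 $5=7
PC=7  addi  $3, $3, 8        | $0=0 $1=65522 $2=9 $3=8 $4=1 $5=7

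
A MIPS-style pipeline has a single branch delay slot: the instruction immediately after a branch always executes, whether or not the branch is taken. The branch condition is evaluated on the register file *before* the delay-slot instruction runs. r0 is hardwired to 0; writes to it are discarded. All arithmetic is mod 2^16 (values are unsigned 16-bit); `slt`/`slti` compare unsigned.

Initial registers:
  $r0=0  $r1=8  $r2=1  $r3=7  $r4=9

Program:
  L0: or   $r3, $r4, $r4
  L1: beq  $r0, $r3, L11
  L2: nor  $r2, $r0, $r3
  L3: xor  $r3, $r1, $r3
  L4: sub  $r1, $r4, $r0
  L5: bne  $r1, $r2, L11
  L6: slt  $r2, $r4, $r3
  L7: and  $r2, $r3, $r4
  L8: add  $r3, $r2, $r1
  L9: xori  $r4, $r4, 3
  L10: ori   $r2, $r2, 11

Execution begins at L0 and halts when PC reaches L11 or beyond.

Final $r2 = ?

0

#0 or   $r3, $r4, $r4 ; 0/8/1/9/9
#1 beq  $r0, $r3, L11 ; 0/8/1/9/9 ; →fallthru
#2 nor  $r2, $r0, $r3 ; 0/8/65526/9/9
#3 xor  $r3, $r1, $r3 ; 0/8/65526/1/9
#4 sub  $r1, $r4, $r0 ; 0/9/65526/1/9
#5 bne  $r1, $r2, L11 ; 0/9/65526/1/9 ; →target
#6 slt  $r2, $r4, $r3 ; 0/9/0/1/9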